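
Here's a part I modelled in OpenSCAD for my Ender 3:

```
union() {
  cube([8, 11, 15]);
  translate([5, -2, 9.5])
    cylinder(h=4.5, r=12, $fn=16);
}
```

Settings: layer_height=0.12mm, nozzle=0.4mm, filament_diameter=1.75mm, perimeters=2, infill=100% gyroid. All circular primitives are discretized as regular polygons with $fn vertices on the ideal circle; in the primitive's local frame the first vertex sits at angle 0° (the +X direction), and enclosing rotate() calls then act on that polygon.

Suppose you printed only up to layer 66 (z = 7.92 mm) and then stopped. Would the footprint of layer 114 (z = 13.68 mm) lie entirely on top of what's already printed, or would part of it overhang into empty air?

part overhangs

Compare the two slices. At z = 7.92: the 8×11 cube contributes its full rectangle (area 88.00 mm²); the cylinder at (5, -2) does not reach this height (z outside [9.5, 14]); Taking the union: only the 8×11 cube is present, so the union is just that shape — area = 88.00 mm². At z = 13.68: the cube is present — its section is the full 8×11 rectangle (area 88.00 mm²); the r=12 cylinder at (5, -2) gives a regular 16-gon of circumradius 12 (constant along its height) (area = (16/2)·12.000²·sin(360°/16) = 440.85 mm²); Merging all regions: the regions partially overlap — summed areas 528.85 mm² minus the doubly-counted overlap 76.58 mm² gives 452.27 mm² — area = 452.27 mm². Checking containment: at z = 13.68 the cross-section extends beyond the z = 7.92 cross-section by about 364.27 mm².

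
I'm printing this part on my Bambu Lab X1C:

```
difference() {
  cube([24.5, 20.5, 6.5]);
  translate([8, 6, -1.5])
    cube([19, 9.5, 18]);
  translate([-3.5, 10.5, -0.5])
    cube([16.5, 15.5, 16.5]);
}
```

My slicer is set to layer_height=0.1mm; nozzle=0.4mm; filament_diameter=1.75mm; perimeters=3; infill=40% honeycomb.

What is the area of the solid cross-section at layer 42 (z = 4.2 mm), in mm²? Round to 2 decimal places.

240.50 mm²

At z = 4.2 mm: the cube (footprint 24.5×20.5) is included at this height (area 502.25 mm²); the cube at (8, 6) (footprint 19×9.5) is included at this height (area 180.50 mm²); the 16.5×15.5 cube at (-3.5, 10.5) contributes its full rectangle (area 255.75 mm²); Taking the first minus the rest: starting from the 24.5×20.5 cube (502.25 mm²), the 19×9.5 cube at (8, 6) partially overlaps it — only the 156.75 mm² overlap (of its 180.50 mm²) is removed, clipping the outline; the 16.5×15.5 cube at (-3.5, 10.5) partially overlaps it — only the 105.00 mm² overlap (of its 255.75 mm²) is removed, clipping the outline — area = 240.50 mm². Overall, the cross-section has 2 separate islands. Net area = 240.50 mm².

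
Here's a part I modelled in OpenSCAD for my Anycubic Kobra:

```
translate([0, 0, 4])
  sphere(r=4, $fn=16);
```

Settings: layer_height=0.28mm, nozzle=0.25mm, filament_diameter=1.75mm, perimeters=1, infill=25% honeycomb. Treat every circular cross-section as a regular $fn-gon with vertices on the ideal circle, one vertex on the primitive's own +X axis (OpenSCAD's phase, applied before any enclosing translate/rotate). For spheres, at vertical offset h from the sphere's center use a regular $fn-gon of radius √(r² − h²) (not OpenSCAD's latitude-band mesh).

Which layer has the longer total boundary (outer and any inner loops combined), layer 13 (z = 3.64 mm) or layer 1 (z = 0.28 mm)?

Layer 13 (z = 3.64): the r=4 sphere contributes a regular 16-gon of circumradius √(4²−0.36²) = 3.984 (perimeter = 2·16·3.984·sin(180°/16) = 24.87 mm). So its perimeter = 24.87 mm. Layer 1 (z = 0.28): the r=4 sphere contributes a regular 16-gon of circumradius √(4²−3.72²) = 1.470 (perimeter = 2·16·1.470·sin(180°/16) = 9.18 mm). So its perimeter = 9.18 mm. Layer 13 is larger (24.87 vs 9.18 mm).

layer 13 (z = 3.64 mm)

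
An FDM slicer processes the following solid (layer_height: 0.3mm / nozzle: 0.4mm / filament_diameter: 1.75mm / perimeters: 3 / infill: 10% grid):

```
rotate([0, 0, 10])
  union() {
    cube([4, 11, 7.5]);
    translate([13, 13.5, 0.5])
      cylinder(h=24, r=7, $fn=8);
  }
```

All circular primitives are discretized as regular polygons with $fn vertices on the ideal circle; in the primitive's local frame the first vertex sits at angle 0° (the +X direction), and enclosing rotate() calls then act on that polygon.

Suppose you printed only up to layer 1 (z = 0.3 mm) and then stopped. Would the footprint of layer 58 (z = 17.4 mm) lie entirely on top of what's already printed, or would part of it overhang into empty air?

Compare the two slices. At z = 0.3: the cube is present — its section is the full 4×11 rectangle (area 44.00 mm²); the cylinder at (13, 13.5) does not reach this height (z outside [0.5, 24.5]); Taking the union: only the 4×11 cube is present, so the union is just that shape — area = 44.00 mm²; (rotated 10° about Z; rotation is an isometry so areas/perimeters/island counts are preserved). At z = 17.4: the cube is absent (z outside [0, 7.5]); the r=7 cylinder at (13, 13.5) contributes a regular 8-gon of circumradius 7 (area = (8/2)·7.000²·sin(360°/8) = 138.59 mm²); Combining (union): only the r=7 cylinder at (13, 13.5) is present, so the union is just that shape — area = 138.59 mm²; (rotated 10° about Z; rotation is an isometry so areas/perimeters/island counts are preserved). Checking containment: at z = 17.4 the cross-section extends beyond the z = 0.3 cross-section by about 138.59 mm².

part overhangs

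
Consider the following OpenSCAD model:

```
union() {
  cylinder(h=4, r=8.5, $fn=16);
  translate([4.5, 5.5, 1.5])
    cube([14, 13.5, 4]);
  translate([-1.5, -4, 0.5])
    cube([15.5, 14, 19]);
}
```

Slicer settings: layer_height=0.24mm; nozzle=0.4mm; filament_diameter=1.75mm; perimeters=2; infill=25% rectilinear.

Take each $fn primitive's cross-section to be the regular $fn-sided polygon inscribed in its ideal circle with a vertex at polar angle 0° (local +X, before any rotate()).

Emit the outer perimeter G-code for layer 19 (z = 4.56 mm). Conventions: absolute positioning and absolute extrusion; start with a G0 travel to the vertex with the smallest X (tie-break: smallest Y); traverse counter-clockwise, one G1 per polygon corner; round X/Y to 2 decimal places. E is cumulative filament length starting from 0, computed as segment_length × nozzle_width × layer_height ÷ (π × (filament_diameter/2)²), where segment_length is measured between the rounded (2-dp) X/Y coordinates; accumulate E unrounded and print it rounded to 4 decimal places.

G0 X-1.50 Y-4.00 Z4.56
G1 X14.00 Y-4.00 E0.6186
G1 X14.00 Y5.50 E0.9978
G1 X18.50 Y5.50 E1.1774
G1 X18.50 Y19.00 E1.7162
G1 X4.50 Y19.00 E2.2750
G1 X4.50 Y10.00 E2.6342
G1 X-1.50 Y10.00 E2.8737
G1 X-1.50 Y-4.00 E3.4324

At z = 4.56 mm: the cylinder is absent (z outside [0, 4]); the 14×13.5 cube at (4.5, 5.5) contributes its full rectangle; the 15.5×14 cube at (-1.5, -4) contributes its full rectangle; Merging all regions: the regions partially overlap (shared area 42.75 mm²), so overlapping operands fuse into one piece — 1 connected region. The outline is a single polygon with 8 vertices. Extrusion per mm of travel: 0.4 × 0.24 / (π × 0.875²) = 0.039912. Accumulating E over each segment gives final E = 3.4324.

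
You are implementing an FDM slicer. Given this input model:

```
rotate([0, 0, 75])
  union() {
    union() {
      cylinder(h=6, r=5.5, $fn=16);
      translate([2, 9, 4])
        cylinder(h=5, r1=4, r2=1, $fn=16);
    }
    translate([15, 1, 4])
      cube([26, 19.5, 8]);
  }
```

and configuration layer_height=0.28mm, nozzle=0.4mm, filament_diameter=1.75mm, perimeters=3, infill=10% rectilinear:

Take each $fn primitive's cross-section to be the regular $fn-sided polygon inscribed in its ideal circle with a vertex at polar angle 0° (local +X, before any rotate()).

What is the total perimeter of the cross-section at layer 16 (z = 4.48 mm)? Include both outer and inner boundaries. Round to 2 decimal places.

148.51 mm

At z = 4.48 mm: the r=5.5 cylinder gives a regular 16-gon of circumradius 5.5 (constant along its height) (perimeter = 2·16·5.500·sin(180°/16) = 34.34 mm); the cone at (2, 9) contributes a regular 16-gon of circumradius 3.712 (interpolated between r1=4 and r2=1 at t=0.096) (perimeter = 2·16·3.712·sin(180°/16) = 23.17 mm); Combining (union): the 2 present regions are separate (no shared area or edge), so areas and boundary lengths simply add and each stays a separate island — boundary = 57.51 mm; the cube at (15, 1) is present — its section is the full 26×19.5 rectangle (perimeter 91.00 mm); Taking the union: the 2 present regions are separate (no shared area or edge), so areas and boundary lengths simply add and each stays a separate island — boundary = 148.51 mm; (whole slice rotated 75° about Z — lengths, areas and connectivity unchanged). Overall, the cross-section has 3 separate islands. Total boundary length (outer) = 148.51 mm.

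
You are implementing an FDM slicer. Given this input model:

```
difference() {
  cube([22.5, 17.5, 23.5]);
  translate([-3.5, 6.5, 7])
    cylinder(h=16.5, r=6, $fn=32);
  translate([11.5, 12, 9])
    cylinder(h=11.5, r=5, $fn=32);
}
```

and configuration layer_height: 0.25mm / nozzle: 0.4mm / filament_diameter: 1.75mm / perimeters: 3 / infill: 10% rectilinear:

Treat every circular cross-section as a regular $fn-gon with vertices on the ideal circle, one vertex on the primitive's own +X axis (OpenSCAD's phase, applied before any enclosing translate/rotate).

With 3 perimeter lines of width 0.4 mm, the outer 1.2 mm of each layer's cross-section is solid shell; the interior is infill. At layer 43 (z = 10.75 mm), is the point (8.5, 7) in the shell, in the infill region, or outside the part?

At z = 10.75 mm: the cube (footprint 22.5×17.5) is included at this height; the r=6 cylinder at (-3.5, 6.5) contributes a regular 32-gon of circumradius 6; the r=5 cylinder at (11.5, 12) gives a regular 32-gon of circumradius 5 (constant along its height); After the difference (first − rest): starting from the 22.5×17.5 cube, the r=6 cylinder at (-3.5, 6.5) partially overlaps it — only the 16.85 mm² overlap (of its 112.37 mm²) is removed, clipping the outline; the r=5 cylinder at (11.5, 12) lies wholly inside it (removes its full 78.04 mm² and its 31.37 mm outline becomes a hole wall) — 1 connected region with 1 hole. Overall, the cross-section is one region with 1 hole. The nearest boundary edge runs (8.72, 7.84)→(9.59, 7.38); distance from the point to it = 0.85 mm. The point is inside the cross-section, 0.85 mm from the nearest boundary — within the 1.2 mm shell band (3 × 0.4).

shell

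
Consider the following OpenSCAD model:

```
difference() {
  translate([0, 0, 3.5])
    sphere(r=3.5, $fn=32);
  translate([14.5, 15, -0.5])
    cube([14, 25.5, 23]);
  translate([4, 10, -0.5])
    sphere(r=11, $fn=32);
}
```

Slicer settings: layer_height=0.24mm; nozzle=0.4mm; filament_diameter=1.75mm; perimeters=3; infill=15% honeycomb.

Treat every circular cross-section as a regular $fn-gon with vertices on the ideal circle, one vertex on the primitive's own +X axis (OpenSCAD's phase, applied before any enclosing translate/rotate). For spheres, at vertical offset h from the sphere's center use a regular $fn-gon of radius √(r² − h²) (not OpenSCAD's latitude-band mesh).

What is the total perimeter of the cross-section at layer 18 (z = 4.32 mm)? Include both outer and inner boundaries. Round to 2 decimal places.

19.89 mm

At z = 4.32 mm: the r=3.5 sphere slices to a regular 32-gon of circumradius 3.403 (√(r²−h²) with h=0.82 from center) (perimeter = 2·32·3.403·sin(180°/32) = 21.34 mm); the cube at (14.5, 15) is present — its section is the full 14×25.5 rectangle (perimeter 79.00 mm); the r=11 sphere at (4, 10) slices to a regular 32-gon of circumradius 9.888 (√(r²−h²) with h=4.82 from center) (perimeter = 2·32·9.888·sin(180°/32) = 62.03 mm); Taking the first minus the rest: starting from the r=3.5 sphere, the 14×25.5 cube at (14.5, 15) misses the remaining region (no effect); the r=11 sphere at (4, 10) partially overlaps it — only the 10.83 mm² overlap (of its 305.18 mm²) is removed, clipping the outline — boundary = 19.89 mm. Overall, the cross-section is a single solid region. Total boundary length (outer) = 19.89 mm.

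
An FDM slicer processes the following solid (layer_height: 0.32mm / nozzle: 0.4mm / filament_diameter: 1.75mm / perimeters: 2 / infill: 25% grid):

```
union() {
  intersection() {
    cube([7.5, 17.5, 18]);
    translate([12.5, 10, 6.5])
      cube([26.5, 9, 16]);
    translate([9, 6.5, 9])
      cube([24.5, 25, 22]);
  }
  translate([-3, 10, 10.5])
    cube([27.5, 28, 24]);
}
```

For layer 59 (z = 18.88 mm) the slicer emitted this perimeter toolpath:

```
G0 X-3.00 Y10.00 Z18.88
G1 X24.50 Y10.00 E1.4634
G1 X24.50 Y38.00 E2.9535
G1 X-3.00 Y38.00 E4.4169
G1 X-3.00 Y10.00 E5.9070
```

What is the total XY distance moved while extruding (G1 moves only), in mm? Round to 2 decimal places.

111.00 mm

Sum the Euclidean lengths of each G1 segment: total = 111.00 mm.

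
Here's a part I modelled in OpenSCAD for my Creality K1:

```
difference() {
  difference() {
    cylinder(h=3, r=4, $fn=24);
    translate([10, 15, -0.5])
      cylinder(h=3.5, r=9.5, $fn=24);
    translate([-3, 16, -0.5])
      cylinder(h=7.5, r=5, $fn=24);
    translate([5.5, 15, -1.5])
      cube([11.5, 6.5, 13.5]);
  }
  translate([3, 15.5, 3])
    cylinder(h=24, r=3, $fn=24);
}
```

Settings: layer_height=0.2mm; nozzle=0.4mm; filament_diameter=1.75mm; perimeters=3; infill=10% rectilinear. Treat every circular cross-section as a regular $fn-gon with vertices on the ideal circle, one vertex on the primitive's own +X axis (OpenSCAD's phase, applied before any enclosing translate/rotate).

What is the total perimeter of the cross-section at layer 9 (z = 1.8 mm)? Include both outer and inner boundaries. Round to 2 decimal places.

At z = 1.8 mm: the r=4 cylinder contributes a regular 24-gon of circumradius 4 (perimeter = 2·24·4.000·sin(180°/24) = 25.06 mm); the cylinder at (10, 15): section is a regular 24-gon, circumradius r=9.5 (perimeter = 2·24·9.500·sin(180°/24) = 59.52 mm); the cylinder at (-3, 16): section is a regular 24-gon, circumradius r=5 (perimeter = 2·24·5.000·sin(180°/24) = 31.33 mm); the cube at (5.5, 15) is present — its section is the full 11.5×6.5 rectangle (perimeter 36.00 mm); Taking the first minus the rest: starting from the r=4 cylinder, the r=9.5 cylinder at (10, 15) misses the remaining region (no effect); the r=5 cylinder at (-3, 16) misses the remaining region (no effect); the 11.5×6.5 cube at (5.5, 15) misses the remaining region (no effect) — boundary = 25.06 mm; the cylinder at (3, 15.5) is not intersected at this z (z outside [3, 27]); After the difference (first − rest): none of the subtracted shapes is present at this height, so the result so far is unchanged — boundary = 25.06 mm. Overall, the cross-section is a single solid region. Total boundary length (outer) = 25.06 mm.

25.06 mm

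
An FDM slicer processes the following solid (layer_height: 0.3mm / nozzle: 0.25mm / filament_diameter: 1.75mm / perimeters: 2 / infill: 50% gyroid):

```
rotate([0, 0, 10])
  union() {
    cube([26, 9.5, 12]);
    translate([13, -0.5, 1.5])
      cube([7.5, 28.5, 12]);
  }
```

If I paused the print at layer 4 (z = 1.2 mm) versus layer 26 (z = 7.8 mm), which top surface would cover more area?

Layer 4 (z = 1.2): the cube (footprint 26×9.5) is included at this height (area 247.00 mm²); the cube at (13, -0.5) is not intersected at this z (z outside [1.5, 13.5]); Combining (union): only the 26×9.5 cube is present, so the union is just that shape — area = 247.00 mm²; (whole slice rotated 10° about Z — lengths, areas and connectivity unchanged). So its area = 247.00 mm². Layer 26 (z = 7.8): the 26×9.5 cube contributes its full rectangle (area 247.00 mm²); the cube at (13, -0.5) (footprint 7.5×28.5) is included at this height (area 213.75 mm²); Taking the union: the regions partially overlap — summed areas 460.75 mm² minus the doubly-counted overlap 71.25 mm² gives 389.50 mm² — area = 389.50 mm²; (rotated 10° about Z; rotation is an isometry so areas/perimeters/island counts are preserved). So its area = 389.50 mm². Layer 26 is larger (389.50 vs 247.00 mm²).

layer 26 (z = 7.8 mm)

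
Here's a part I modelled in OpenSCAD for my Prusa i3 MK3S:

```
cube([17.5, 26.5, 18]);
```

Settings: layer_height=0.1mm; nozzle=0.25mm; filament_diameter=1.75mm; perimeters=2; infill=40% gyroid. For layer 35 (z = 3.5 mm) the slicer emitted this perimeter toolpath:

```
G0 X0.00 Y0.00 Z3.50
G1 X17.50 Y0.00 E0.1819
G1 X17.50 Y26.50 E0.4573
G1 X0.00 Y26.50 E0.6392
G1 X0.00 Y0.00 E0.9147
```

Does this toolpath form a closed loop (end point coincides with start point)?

Start point (G0): (0.00, 0.00). End point (last G1): the path returns to the start — closed.

yes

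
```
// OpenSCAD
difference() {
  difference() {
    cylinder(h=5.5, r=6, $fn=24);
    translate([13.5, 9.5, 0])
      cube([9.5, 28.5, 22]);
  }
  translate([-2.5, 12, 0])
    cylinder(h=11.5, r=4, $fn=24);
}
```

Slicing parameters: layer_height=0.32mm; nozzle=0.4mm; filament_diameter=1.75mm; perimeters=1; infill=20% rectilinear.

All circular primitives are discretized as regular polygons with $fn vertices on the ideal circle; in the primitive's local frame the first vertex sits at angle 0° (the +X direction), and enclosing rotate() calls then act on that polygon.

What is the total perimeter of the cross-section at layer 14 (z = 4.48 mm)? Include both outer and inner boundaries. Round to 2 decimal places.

At z = 4.48 mm: the r=6 cylinder contributes a regular 24-gon of circumradius 6 (perimeter = 2·24·6.000·sin(180°/24) = 37.59 mm); the 9.5×28.5 cube at (13.5, 9.5) contributes its full rectangle (perimeter 76.00 mm); Subtracting the remaining from the first: starting from the r=6 cylinder, the 9.5×28.5 cube at (13.5, 9.5) misses the remaining region (no effect) — boundary = 37.59 mm; the r=4 cylinder at (-2.5, 12) gives a regular 24-gon of circumradius 4 (constant along its height) (perimeter = 2·24·4.000·sin(180°/24) = 25.06 mm); After the difference (first − rest): starting from the result so far, the r=4 cylinder at (-2.5, 12) misses the remaining region (no effect) — boundary = 37.59 mm. Overall, the cross-section is a single solid region. Total boundary length (outer) = 37.59 mm.

37.59 mm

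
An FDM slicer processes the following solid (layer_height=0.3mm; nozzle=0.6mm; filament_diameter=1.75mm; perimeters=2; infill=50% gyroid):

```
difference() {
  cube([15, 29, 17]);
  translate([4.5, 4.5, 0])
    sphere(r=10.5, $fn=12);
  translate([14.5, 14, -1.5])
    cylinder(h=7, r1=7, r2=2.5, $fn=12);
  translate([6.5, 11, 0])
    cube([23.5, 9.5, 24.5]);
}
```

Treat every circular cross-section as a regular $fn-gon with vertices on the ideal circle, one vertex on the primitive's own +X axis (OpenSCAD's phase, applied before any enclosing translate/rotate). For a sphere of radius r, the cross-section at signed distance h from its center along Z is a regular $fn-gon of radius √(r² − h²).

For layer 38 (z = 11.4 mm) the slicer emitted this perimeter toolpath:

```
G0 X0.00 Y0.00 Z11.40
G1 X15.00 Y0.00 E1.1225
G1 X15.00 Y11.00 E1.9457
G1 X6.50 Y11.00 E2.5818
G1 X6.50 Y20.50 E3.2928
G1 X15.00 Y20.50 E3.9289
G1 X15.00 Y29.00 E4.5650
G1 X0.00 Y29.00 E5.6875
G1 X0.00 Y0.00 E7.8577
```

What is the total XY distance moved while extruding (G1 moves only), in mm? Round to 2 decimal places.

Sum the Euclidean lengths of each G1 segment: total = 105.00 mm.

105.00 mm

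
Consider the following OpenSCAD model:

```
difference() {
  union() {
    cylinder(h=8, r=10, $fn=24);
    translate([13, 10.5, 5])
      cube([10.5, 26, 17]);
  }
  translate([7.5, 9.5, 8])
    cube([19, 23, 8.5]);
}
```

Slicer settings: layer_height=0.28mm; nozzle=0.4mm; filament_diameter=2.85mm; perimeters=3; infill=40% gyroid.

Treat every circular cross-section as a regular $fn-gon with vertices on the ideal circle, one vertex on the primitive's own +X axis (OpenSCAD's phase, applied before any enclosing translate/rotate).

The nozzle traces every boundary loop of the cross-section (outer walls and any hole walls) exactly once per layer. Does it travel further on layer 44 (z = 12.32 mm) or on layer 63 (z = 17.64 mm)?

Layer 44 (z = 12.32): the cylinder is not intersected at this z (z outside [0, 8]); the 10.5×26 cube at (13, 10.5) contributes its full rectangle (perimeter 73.00 mm); Taking the union: only the 10.5×26 cube at (13, 10.5) is present, so the union is just that shape — boundary = 73.00 mm; the cube at (7.5, 9.5) is present — its section is the full 19×23 rectangle (perimeter 84.00 mm); Subtracting the remaining from the first: starting from the result so far, the 19×23 cube at (7.5, 9.5) partially overlaps it — only the 231.00 mm² overlap (of its 437.00 mm²) is removed, clipping the outline — boundary = 29.00 mm. So its perimeter = 29.00 mm. Layer 63 (z = 17.64): the cylinder is absent (z outside [0, 8]); the cube at (13, 10.5) (footprint 10.5×26) is included at this height (perimeter 73.00 mm); Merging all regions: only the 10.5×26 cube at (13, 10.5) is present, so the union is just that shape — boundary = 73.00 mm; the cube at (7.5, 9.5) is not intersected at this z (z outside [8, 16.5]); After the difference (first − rest): none of the subtracted shapes is present at this height, so that combined region is unchanged — boundary = 73.00 mm. So its perimeter = 73.00 mm. Layer 63 is larger (73.00 vs 29.00 mm).

layer 63 (z = 17.64 mm)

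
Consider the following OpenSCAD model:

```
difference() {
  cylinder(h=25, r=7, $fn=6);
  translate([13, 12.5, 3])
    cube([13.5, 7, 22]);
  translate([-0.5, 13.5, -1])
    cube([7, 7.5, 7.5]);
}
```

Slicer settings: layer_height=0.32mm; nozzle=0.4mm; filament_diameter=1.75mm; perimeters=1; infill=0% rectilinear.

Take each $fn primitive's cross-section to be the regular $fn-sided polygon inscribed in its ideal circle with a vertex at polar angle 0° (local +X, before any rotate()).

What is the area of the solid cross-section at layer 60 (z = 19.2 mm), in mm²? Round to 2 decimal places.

At z = 19.2 mm: the r=7 cylinder contributes a regular 6-gon of circumradius 7 (area = (6/2)·7.000²·sin(360°/6) = 127.31 mm²); the 13.5×7 cube at (13, 12.5) contributes its full rectangle (area 94.50 mm²); the cube at (-0.5, 13.5) is absent (z outside [-1, 6.5]); After the difference (first − rest): starting from the r=7 cylinder (127.31 mm²), the 13.5×7 cube at (13, 12.5) misses the remaining region (no effect) — area = 127.31 mm². Overall, the cross-section is a single solid region. Net area = 127.31 mm².

127.31 mm²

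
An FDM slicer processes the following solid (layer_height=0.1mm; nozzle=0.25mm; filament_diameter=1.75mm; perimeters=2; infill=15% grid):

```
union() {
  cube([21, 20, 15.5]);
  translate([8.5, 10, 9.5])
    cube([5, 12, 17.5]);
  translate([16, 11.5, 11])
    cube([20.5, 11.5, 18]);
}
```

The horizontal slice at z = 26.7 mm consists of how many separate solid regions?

2

At z = 26.7 mm: the cube is not intersected at this z (z outside [0, 15.5]); the cube at (8.5, 10) is present — its section is the full 5×12 rectangle; the cube at (16, 11.5) (footprint 20.5×11.5) is included at this height; Combining (union): the 2 present regions are separate (no shared area or edge), so areas and boundary lengths simply add and each stays a separate island — 2 connected regions. The result has 2 disconnected regions.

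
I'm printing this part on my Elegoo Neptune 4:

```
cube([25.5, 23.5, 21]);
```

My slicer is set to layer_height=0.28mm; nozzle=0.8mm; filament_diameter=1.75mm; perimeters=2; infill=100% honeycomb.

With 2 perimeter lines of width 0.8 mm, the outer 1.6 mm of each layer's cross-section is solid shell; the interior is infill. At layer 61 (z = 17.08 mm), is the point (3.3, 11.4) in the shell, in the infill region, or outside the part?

At z = 17.08 mm: the 25.5×23.5 cube contributes its full rectangle. Overall, the cross-section is a single solid region. The nearest boundary edge runs (0.00, 23.50)→(0.00, 0.00); distance from the point to it = 3.30 mm. The point is inside the cross-section and 3.30 mm from the nearest boundary — more than the 1.6 mm shell width (2 × 0.8), so it's in the infill interior.

infill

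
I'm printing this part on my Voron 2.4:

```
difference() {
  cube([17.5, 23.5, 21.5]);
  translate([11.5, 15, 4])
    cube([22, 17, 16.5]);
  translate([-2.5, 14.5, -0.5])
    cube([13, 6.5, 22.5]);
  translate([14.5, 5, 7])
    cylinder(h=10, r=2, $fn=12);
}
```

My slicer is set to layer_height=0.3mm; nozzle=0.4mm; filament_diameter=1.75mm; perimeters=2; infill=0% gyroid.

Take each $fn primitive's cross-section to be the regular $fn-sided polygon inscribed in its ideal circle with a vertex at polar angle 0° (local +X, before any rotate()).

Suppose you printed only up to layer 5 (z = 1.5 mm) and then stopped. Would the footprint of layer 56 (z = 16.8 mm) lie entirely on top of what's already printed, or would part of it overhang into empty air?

Compare the two slices. At z = 1.5: the cube (footprint 17.5×23.5) is included at this height (area 411.25 mm²); the cube at (11.5, 15) is absent (z outside [4, 20.5]); the cube at (-2.5, 14.5) is present — its section is the full 13×6.5 rectangle (area 84.50 mm²); the cylinder at (14.5, 5) is not intersected at this z (z outside [7, 17]); Taking the first minus the rest: starting from the 17.5×23.5 cube (411.25 mm²), the 13×6.5 cube at (-2.5, 14.5) partially overlaps it — only the 68.25 mm² overlap (of its 84.50 mm²) is removed, clipping the outline — area = 343.00 mm². At z = 16.8: the cube is present — its section is the full 17.5×23.5 rectangle (area 411.25 mm²); the cube at (11.5, 15) is present — its section is the full 22×17 rectangle (area 374.00 mm²); the cube at (-2.5, 14.5) is present — its section is the full 13×6.5 rectangle (area 84.50 mm²); the r=2 cylinder at (14.5, 5) contributes a regular 12-gon of circumradius 2 (area = (12/2)·2.000²·sin(360°/12) = 12.00 mm²); After the difference (first − rest): starting from the 17.5×23.5 cube (411.25 mm²), the 22×17 cube at (11.5, 15) partially overlaps it — only the 51.00 mm² overlap (of its 374.00 mm²) is removed, clipping the outline; the 13×6.5 cube at (-2.5, 14.5) partially overlaps it — only the 68.25 mm² overlap (of its 84.50 mm²) is removed, clipping the outline; the r=2 cylinder at (14.5, 5) lies wholly inside it (removes its full 12.00 mm² and its 12.42 mm outline becomes a hole wall) — area = 280.00 mm². Checking containment: the cross-section at z = 16.8 is a subset of the cross-section at z = 1.5.

entirely on top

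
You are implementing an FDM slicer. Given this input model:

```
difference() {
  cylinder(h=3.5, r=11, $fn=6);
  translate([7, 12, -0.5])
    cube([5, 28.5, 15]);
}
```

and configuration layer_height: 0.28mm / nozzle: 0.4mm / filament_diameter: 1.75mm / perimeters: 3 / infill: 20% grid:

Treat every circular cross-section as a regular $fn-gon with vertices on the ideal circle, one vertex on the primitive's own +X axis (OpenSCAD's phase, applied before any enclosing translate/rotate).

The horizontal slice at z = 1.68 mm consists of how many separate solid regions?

At z = 1.68 mm: the r=11 cylinder gives a regular 6-gon of circumradius 11 (constant along its height); the 5×28.5 cube at (7, 12) contributes its full rectangle; Subtracting the remaining from the first: starting from the r=11 cylinder, the 5×28.5 cube at (7, 12) misses the remaining region (no effect) — 1 connected region. The result has 1 disconnected region.

1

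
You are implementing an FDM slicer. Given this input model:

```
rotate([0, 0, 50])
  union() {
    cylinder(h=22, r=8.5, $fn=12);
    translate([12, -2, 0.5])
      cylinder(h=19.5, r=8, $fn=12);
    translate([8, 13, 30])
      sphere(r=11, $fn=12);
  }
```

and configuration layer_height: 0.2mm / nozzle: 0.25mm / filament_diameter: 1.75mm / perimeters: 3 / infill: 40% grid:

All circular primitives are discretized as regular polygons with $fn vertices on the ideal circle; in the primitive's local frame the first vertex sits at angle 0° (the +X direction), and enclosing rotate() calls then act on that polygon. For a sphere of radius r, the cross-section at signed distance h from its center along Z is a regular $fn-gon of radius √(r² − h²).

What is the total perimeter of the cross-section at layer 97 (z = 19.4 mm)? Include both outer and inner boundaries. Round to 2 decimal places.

97.19 mm

At z = 19.4 mm: the r=8.5 cylinder gives a regular 12-gon of circumradius 8.5 (constant along its height) (perimeter = 2·12·8.500·sin(180°/12) = 52.80 mm); the cylinder at (12, -2): section is a regular 12-gon, circumradius r=8 (perimeter = 2·12·8.000·sin(180°/12) = 49.69 mm); the r=11 sphere at (8, 13) slices to a regular 12-gon of circumradius 2.939 (√(r²−h²) with h=10.6 from center) (perimeter = 2·12·2.939·sin(180°/12) = 18.26 mm); Taking the union: the regions partially overlap (shared area 28.60 mm²), so the edge portions inside another operand are dropped and the merged outline is re-measured after clipping — boundary = 97.19 mm; (whole slice rotated 50° about Z — lengths, areas and connectivity unchanged). Overall, the cross-section has 2 separate islands. Total boundary length (outer) = 97.19 mm.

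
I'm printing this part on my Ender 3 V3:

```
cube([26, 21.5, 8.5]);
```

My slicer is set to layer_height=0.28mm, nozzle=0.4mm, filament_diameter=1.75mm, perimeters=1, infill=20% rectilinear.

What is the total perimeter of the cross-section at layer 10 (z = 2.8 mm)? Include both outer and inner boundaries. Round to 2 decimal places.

At z = 2.8 mm: the 26×21.5 cube contributes its full rectangle (perimeter 95.00 mm). Overall, the cross-section is a single solid region. Total boundary length (outer) = 95.00 mm.

95.00 mm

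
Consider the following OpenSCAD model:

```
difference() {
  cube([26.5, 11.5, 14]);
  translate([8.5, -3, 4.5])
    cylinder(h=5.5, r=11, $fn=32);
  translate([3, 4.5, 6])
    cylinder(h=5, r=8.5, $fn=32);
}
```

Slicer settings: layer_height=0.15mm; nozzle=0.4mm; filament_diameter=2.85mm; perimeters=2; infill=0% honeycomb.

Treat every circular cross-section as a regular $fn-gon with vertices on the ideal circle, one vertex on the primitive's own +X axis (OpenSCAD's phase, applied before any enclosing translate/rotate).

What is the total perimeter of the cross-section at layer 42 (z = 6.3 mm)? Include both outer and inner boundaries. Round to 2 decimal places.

At z = 6.3 mm: the 26.5×11.5 cube contributes its full rectangle (perimeter 76.00 mm); the r=11 cylinder at (8.5, -3) contributes a regular 32-gon of circumradius 11 (perimeter = 2·32·11.000·sin(180°/32) = 69.00 mm); the r=8.5 cylinder at (3, 4.5) contributes a regular 32-gon of circumradius 8.5 (perimeter = 2·32·8.500·sin(180°/32) = 53.32 mm); Taking the first minus the rest: starting from the 26.5×11.5 cube, the r=11 cylinder at (8.5, -3) partially overlaps it — only the 119.20 mm² overlap (of its 377.69 mm²) is removed, clipping the outline; the r=8.5 cylinder at (3, 4.5) partially overlaps it — only the 44.31 mm² overlap (of its 225.52 mm²) is removed, clipping the outline — boundary = 54.41 mm. Overall, the cross-section is a single solid region. Total boundary length (outer) = 54.41 mm.

54.41 mm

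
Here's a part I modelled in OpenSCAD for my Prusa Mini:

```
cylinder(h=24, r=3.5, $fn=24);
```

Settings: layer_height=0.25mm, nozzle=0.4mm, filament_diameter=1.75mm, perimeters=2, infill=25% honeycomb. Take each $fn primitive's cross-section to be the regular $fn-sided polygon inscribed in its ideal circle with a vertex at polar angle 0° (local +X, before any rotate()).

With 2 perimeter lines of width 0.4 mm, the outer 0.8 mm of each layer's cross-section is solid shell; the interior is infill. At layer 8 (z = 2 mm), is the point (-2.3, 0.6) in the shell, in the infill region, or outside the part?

infill

At z = 2 mm: the cylinder: section is a regular 24-gon, circumradius r=3.5. Overall, the cross-section is a single solid region. The nearest boundary edge runs (-3.38, 0.91)→(-3.50, 0.00); distance from the point to it = 1.11 mm. The point is inside the cross-section and 1.11 mm from the nearest boundary — more than the 0.8 mm shell width (2 × 0.4), so it's in the infill interior.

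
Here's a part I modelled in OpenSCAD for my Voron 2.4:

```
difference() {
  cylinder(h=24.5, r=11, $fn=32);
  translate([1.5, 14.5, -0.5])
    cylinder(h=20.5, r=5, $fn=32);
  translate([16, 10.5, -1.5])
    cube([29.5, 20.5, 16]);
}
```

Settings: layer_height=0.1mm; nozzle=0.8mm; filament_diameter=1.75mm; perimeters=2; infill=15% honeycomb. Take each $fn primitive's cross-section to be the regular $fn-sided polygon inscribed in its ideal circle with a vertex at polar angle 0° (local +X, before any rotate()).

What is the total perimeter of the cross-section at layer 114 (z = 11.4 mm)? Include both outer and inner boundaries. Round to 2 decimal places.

69.36 mm

At z = 11.4 mm: the r=11 cylinder contributes a regular 32-gon of circumradius 11 (perimeter = 2·32·11.000·sin(180°/32) = 69.00 mm); the r=5 cylinder at (1.5, 14.5) gives a regular 32-gon of circumradius 5 (constant along its height) (perimeter = 2·32·5.000·sin(180°/32) = 31.37 mm); the 29.5×20.5 cube at (16, 10.5) contributes its full rectangle (perimeter 100.00 mm); Subtracting the remaining from the first: starting from the r=11 cylinder, the r=5 cylinder at (1.5, 14.5) partially overlaps it — only the 5.47 mm² overlap (of its 78.04 mm²) is removed, clipping the outline; the 29.5×20.5 cube at (16, 10.5) misses the remaining region (no effect) — boundary = 69.36 mm. Overall, the cross-section is a single solid region. Total boundary length (outer) = 69.36 mm.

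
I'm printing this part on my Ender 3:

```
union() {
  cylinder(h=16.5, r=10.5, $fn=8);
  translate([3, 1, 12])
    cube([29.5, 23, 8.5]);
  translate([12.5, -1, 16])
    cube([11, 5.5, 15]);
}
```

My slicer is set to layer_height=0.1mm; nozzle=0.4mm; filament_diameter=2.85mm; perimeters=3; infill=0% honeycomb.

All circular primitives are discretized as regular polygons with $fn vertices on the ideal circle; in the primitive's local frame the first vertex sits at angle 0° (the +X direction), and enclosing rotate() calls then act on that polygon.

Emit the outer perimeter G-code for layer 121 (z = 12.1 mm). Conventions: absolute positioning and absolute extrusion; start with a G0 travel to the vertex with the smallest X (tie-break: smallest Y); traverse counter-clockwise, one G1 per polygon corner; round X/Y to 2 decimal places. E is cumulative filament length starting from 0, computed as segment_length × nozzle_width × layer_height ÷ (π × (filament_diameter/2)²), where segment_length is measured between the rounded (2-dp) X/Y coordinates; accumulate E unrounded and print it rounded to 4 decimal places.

At z = 12.1 mm: the cylinder: section is a regular 8-gon, circumradius r=10.5; the cube at (3, 1) is present — its section is the full 29.5×23 rectangle; the cube at (12.5, -1) does not reach this height (z outside [16, 31]); Merging all regions: the regions partially overlap (shared area 41.03 mm²), so overlapping operands fuse into one piece — 1 connected region. The outline is a single polygon with 12 vertices. Extrusion per mm of travel: 0.4 × 0.1 / (π × 1.425²) = 0.006270. Accumulating E over each segment gives final E = 0.8915.

G0 X-10.50 Y0.00 Z12.10
G1 X-7.42 Y-7.42 E0.0504
G1 X0.00 Y-10.50 E0.1007
G1 X7.42 Y-7.42 E0.1511
G1 X10.50 Y0.00 E0.2015
G1 X10.09 Y1.00 E0.2083
G1 X32.50 Y1.00 E0.3488
G1 X32.50 Y24.00 E0.4930
G1 X3.00 Y24.00 E0.6780
G1 X3.00 Y9.26 E0.7704
G1 X0.00 Y10.50 E0.7907
G1 X-7.42 Y7.42 E0.8411
G1 X-10.50 Y0.00 E0.8915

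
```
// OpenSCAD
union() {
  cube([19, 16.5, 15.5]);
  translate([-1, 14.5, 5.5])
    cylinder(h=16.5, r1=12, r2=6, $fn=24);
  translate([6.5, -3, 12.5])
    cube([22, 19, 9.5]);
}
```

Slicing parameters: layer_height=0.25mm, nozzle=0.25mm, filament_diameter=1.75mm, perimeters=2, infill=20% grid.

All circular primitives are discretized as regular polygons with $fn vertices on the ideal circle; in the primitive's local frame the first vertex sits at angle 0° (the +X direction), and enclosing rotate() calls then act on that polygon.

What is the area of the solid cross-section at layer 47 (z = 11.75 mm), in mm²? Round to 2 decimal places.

526.37 mm²

At z = 11.75 mm: the cube (footprint 19×16.5) is included at this height (area 313.50 mm²); the cone at (-1, 14.5): at t=0.379 of its height the radius interpolates to r₁+(r₂−r₁)t = 9.727, giving a regular 24-gon of that circumradius (area = (24/2)·9.727²·sin(360°/24) = 293.87 mm²); the cube at (6.5, -3) is absent (z outside [12.5, 22]); Taking the union: the regions partially overlap — summed areas 607.37 mm² minus the doubly-counted overlap 81.00 mm² gives 526.37 mm² — area = 526.37 mm². Overall, the cross-section is a single solid region. Net area = 526.37 mm².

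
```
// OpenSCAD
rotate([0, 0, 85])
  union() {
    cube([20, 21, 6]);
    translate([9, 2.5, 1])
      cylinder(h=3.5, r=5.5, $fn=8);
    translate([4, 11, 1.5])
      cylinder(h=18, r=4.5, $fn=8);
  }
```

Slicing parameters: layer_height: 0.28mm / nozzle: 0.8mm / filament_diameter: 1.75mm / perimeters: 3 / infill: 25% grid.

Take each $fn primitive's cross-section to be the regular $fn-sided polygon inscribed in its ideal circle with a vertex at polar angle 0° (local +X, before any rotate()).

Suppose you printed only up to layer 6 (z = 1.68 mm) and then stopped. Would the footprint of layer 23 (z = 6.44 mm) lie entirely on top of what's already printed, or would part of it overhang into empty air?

Compare the two slices. At z = 1.68: the cube (footprint 20×21) is included at this height (area 420.00 mm²); the cylinder at (9, 2.5): section is a regular 8-gon, circumradius r=5.5 (area = (8/2)·5.500²·sin(360°/8) = 85.56 mm²); the cylinder at (4, 11): section is a regular 8-gon, circumradius r=4.5 (area = (8/2)·4.500²·sin(360°/8) = 57.28 mm²); Merging all regions: the regions partially overlap — summed areas 562.84 mm² minus the doubly-counted overlap 124.36 mm² gives 438.47 mm² — area = 438.47 mm²; (whole slice rotated 85° about Z — lengths, areas and connectivity unchanged). At z = 6.44: the cube does not reach this height (z outside [0, 6]); the cylinder at (9, 2.5) is absent (z outside [1, 4.5]); the r=4.5 cylinder at (4, 11) contributes a regular 8-gon of circumradius 4.5 (area = (8/2)·4.500²·sin(360°/8) = 57.28 mm²); Taking the union: only the r=4.5 cylinder at (4, 11) is present, so the union is just that shape — area = 57.28 mm²; (rotated 85° about Z; rotation is an isometry so areas/perimeters/island counts are preserved). Checking containment: the cross-section at z = 6.44 is a subset of the cross-section at z = 1.68.

entirely on top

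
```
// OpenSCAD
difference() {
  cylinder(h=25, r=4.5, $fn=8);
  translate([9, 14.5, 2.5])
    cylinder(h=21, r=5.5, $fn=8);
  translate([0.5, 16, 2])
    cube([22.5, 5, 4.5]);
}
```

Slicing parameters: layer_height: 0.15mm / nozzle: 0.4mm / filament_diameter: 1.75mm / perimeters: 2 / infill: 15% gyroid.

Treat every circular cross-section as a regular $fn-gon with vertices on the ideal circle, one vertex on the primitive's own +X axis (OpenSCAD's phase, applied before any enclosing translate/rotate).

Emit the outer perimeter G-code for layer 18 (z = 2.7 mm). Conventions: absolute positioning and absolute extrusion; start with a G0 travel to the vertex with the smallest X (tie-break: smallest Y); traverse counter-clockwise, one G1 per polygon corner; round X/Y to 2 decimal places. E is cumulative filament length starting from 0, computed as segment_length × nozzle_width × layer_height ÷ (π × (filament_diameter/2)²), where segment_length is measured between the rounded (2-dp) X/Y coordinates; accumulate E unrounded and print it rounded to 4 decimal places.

G0 X-4.50 Y0.00 Z2.70
G1 X-3.18 Y-3.18 E0.0859
G1 X0.00 Y-4.50 E0.1718
G1 X3.18 Y-3.18 E0.2577
G1 X4.50 Y0.00 E0.3436
G1 X3.18 Y3.18 E0.4294
G1 X0.00 Y4.50 E0.5153
G1 X-3.18 Y3.18 E0.6012
G1 X-4.50 Y0.00 E0.6871

At z = 2.7 mm: the cylinder: section is a regular 8-gon, circumradius r=4.5; the r=5.5 cylinder at (9, 14.5) gives a regular 8-gon of circumradius 5.5 (constant along its height); the cube at (0.5, 16) (footprint 22.5×5) is included at this height; Taking the first minus the rest: starting from the r=4.5 cylinder, the r=5.5 cylinder at (9, 14.5) misses the remaining region (no effect); the 22.5×5 cube at (0.5, 16) misses the remaining region (no effect) — 1 connected region. The outline is a single polygon with 8 vertices. Extrusion per mm of travel: 0.4 × 0.15 / (π × 0.875²) = 0.024945. Accumulating E over each segment gives final E = 0.6871.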